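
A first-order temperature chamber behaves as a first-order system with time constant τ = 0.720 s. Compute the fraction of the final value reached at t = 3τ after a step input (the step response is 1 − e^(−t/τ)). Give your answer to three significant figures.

y/y_∞ ≈ 0.950

y(t)/y_∞ = 1 − e^(−t/τ) = 1 − e^(−3) = 1 − e^(−3.00) = 0.950.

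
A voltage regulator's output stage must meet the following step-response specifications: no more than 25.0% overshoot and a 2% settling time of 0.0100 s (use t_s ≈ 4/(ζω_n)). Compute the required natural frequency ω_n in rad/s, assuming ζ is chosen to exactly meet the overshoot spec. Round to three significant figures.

Inverting the overshoot relation: ζ = |ln 0.250|/√(π² + ln²0.250) = 0.404.
From t_s ≈ 4/(ζω_n): ω_n = 4/(ζ·t_s) = 4/(0.404·0.0100) = 991 rad/s.

ω_n ≈ 991 rad/s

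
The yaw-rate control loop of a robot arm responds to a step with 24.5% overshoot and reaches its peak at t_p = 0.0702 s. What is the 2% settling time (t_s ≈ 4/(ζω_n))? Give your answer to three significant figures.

t_s ≈ 0.200 s

ζ from %OS: ζ = |ln 0.245|/√(π²+ln²0.245) = 0.409.
From t_p = π/ω_d, ω_d = π/0.0702 = 44.8 rad/s, so ω_n = ω_d/√(1−ζ²) = 49.0 rad/s.
t_s ≈ 4/(ζω_n) = 4/(0.409·49.0) = 0.200 s.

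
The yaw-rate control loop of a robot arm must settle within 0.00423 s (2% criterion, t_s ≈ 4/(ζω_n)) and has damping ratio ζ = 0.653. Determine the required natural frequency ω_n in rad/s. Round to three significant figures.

ω_n ≈ 1450 rad/s

Rearranging t_s ≈ 4/(ζω_n) gives ω_n = 4/(ζ·t_s) = 4/(0.653 × 0.00423) = 1450 rad/s.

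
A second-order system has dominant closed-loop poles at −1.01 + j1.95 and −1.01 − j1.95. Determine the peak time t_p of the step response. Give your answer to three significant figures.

t_p = π/ω_d with ω_d = 1.95 (the imaginary part), so t_p = 1.61 s.

t_p ≈ 1.61 s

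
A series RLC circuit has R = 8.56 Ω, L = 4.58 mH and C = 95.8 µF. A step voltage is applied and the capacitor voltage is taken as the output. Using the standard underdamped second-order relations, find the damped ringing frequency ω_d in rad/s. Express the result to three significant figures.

ω_d ≈ 1190 rad/s

For a series RLC circuit (capacitor voltage as output), ω_n = 1/√(LC) = 1/√(4.58 mH · 95.8 µF) = 1510 rad/s.
ζ = (R/2)·√(C/L) = (8.56/2)·√(95.8 µF/4.58 mH) = 0.619.
ω_d = 1510·√(1 − 0.619²) = 1190 rad/s.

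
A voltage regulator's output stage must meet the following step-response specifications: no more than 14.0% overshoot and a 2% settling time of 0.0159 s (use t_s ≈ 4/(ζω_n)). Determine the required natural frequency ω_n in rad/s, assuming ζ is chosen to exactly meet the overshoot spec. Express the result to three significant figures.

ζ = −ln(OS)/√(π² + (ln OS)²). With OS = 0.140, ln OS = −1.966 and ζ = 1.966/3.706 = 0.531.
From t_s ≈ 4/(ζω_n): ω_n = 4/(ζ·t_s) = 4/(0.531·0.0159) = 474 rad/s.

ω_n ≈ 474 rad/s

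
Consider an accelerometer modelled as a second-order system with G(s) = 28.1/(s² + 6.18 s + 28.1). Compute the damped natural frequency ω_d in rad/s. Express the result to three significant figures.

ω_d ≈ 4.31 rad/s

Comparing the denominator to s² + 2ζω_n s + ω_n²: ω_n = √28.1 = 5.30 rad/s, and 2ζω_n = 6.18 so ζ = 6.18/(2·5.30) = 0.583.
The damped frequency ω_d = ω_n√(1−ζ²) = 4.31 rad/s.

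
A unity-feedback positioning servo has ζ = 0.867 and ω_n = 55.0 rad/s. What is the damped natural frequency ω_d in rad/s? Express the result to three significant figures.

ω_d = ω_n√(1−ζ²) = 55.0·√0.248 = 27.4 rad/s.

ω_d ≈ 27.4 rad/s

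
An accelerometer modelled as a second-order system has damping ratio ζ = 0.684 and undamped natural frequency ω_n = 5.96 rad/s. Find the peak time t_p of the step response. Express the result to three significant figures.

t_p ≈ 0.723 s

The damped frequency is ω_d = ω_n√(1−ζ²) = 5.96·√(1−0.468) = 4.35 rad/s.
Peak time t_p = π/ω_d = π/4.35 = 0.723 s.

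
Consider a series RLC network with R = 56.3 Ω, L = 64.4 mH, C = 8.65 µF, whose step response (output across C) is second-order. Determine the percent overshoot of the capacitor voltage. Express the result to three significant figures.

For a series RLC circuit (capacitor voltage as output), ω_n = 1/√(LC) = 1/√(64.4 mH · 8.65 µF) = 1340 rad/s.
ζ = (R/2)·√(C/L) = (56.3/2)·√(8.65 µF/64.4 mH) = 0.326.
Overshoot: exp(−π·0.326/√(1−0.326²)) = 0.338, i.e. 33.8%.

%OS ≈ 33.8%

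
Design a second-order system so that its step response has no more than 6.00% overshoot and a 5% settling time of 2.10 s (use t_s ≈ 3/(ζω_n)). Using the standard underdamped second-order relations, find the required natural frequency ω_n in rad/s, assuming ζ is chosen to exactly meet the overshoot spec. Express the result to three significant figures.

Inverting the overshoot relation: ζ = |ln 0.0600|/√(π² + ln²0.0600) = 0.667.
Then ω_n = 3/(ζ t_s) = 3/(0.667 × 2.10) = 2.14 rad/s.

ω_n ≈ 2.14 rad/s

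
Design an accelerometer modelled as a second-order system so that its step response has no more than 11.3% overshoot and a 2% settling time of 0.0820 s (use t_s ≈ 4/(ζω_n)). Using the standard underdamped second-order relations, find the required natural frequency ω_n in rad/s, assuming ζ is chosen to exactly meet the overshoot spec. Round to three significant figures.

ζ = −ln(OS)/√(π² + (ln OS)²). With OS = 0.113, ln OS = −2.180 and ζ = 2.180/3.824 = 0.570.
Then ω_n = 4/(ζ t_s) = 4/(0.570 × 0.0820) = 85.6 rad/s.

ω_n ≈ 85.6 rad/s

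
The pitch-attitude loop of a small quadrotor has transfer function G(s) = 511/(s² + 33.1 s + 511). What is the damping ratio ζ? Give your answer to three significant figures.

ζ ≈ 0.732

Comparing the denominator to s² + 2ζω_n s + ω_n²: ω_n = √511 = 22.6 rad/s, and 2ζω_n = 33.1 so ζ = 33.1/(2·22.6) = 0.732.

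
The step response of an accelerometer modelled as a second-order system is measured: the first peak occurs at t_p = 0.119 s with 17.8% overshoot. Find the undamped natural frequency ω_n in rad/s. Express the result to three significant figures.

ζ from %OS: ζ = |ln 0.178|/√(π²+ln²0.178) = 0.482.
From t_p = π/ω_d, ω_d = π/0.119 = 26.4 rad/s, so ω_n = ω_d/√(1−ζ²) = 30.1 rad/s.

ω_n ≈ 30.1 rad/s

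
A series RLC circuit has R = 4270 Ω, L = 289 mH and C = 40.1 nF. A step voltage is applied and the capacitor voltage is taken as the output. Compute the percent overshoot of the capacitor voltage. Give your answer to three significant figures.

%OS ≈ 1.62%

For a series RLC circuit (capacitor voltage as output), ω_n = 1/√(LC) = 1/√(289 mH · 40.1 nF) = 9290 rad/s.
ζ = (R/2)·√(C/L) = (4270/2)·√(40.1 nF/289 mH) = 0.795.
Overshoot: exp(−π·0.795/√(1−0.795²)) = 0.0162, i.e. 1.62%.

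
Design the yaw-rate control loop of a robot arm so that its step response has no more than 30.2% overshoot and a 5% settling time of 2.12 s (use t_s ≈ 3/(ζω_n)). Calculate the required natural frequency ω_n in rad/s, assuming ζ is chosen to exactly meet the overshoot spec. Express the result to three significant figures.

ω_n ≈ 3.97 rad/s

ζ = −ln(OS)/√(π² + (ln OS)²). With OS = 0.302, ln OS = −1.197 and ζ = 1.197/3.362 = 0.356.
From t_s ≈ 3/(ζω_n): ω_n = 3/(ζ·t_s) = 3/(0.356·2.12) = 3.97 rad/s.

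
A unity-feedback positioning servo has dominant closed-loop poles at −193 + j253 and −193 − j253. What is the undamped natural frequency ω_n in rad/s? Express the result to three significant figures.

The poles are at −σ ± jω_d with σ = 193 and ω_d = 253, so ω_n = √(σ²+ω_d²) = 318 rad/s and ζ = σ/ω_n = 0.607.

ω_n ≈ 318 rad/s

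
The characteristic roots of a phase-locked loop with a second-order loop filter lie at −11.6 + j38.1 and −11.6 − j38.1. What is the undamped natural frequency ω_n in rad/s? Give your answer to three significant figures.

ω_n ≈ 39.8 rad/s

|pole| = ω_n = √(11.6² + 38.1²) = 39.8 rad/s; ζ = cos θ = σ/ω_n = 0.291.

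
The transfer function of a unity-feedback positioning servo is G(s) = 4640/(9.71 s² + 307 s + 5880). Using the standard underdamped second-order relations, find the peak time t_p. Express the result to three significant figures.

t_p ≈ 0.167 s

Dividing through by 9.71: denominator becomes s² + 31.62 s + 605.6.
So ω_n = √605.6 = 24.6 rad/s and ζ = 31.62/(2·24.6) = 0.642.
ω_d = 24.6·√(1 − 0.642²) = 18.9 rad/s. t_p = π/ω_d = 0.167 s.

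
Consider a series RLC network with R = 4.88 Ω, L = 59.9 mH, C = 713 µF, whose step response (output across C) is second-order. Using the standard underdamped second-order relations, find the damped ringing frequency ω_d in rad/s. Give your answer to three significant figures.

For a series RLC circuit (capacitor voltage as output), ω_n = 1/√(LC) = 1/√(59.9 mH · 713 µF) = 153 rad/s.
ζ = (R/2)·√(C/L) = (4.88/2)·√(713 µF/59.9 mH) = 0.266.
The damped frequency ω_d = ω_n√(1−ζ²) = 147 rad/s.

ω_d ≈ 147 rad/s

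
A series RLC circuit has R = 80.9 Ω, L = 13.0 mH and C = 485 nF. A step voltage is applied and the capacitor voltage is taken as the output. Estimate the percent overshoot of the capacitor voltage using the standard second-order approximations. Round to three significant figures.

For a series RLC circuit (capacitor voltage as output), ω_n = 1/√(LC) = 1/√(13.0 mH · 485 nF) = 12600 rad/s.
ζ = (R/2)·√(C/L) = (80.9/2)·√(485 nF/13.0 mH) = 0.247.
%OS = 100·exp(−πζ/√(1−ζ²)) = 44.9%.

%OS ≈ 44.9%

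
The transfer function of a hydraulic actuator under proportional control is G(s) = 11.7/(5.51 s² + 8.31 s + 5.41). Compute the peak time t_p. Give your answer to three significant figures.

t_p ≈ 4.89 s

Dividing through by 5.51: denominator becomes s² + 1.508 s + 0.9819.
So ω_n = √0.9819 = 0.991 rad/s and ζ = 1.508/(2·0.991) = 0.761.
The damped frequency ω_d = ω_n√(1−ζ²) = 0.643 rad/s. t_p = π/ω_d = 4.89 s.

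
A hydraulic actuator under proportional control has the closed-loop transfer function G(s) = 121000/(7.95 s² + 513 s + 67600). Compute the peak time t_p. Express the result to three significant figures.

Dividing through by 7.95: denominator becomes s² + 64.53 s + 8503.
So ω_n = √8503 = 92.2 rad/s and ζ = 64.53/(2·92.2) = 0.350.
The damped frequency ω_d = ω_n√(1−ζ²) = 86.4 rad/s. t_p = π/ω_d = 0.0364 s.

t_p ≈ 0.0364 s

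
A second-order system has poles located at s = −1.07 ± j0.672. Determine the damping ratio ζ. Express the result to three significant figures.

ζ ≈ 0.847

The poles are at −σ ± jω_d with σ = 1.07 and ω_d = 0.672, so ω_n = √(σ²+ω_d²) = 1.26 rad/s and ζ = σ/ω_n = 0.847.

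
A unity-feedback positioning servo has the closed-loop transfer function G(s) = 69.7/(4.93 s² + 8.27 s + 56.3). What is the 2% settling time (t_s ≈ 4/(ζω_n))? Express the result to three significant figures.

t_s ≈ 4.77 s

Dividing through by 4.93: denominator becomes s² + 1.677 s + 11.42.
So ω_n = √11.42 = 3.38 rad/s and ζ = 1.677/(2·3.38) = 0.248.
t_s ≈ 4/(ζω_n) = 4.77 s.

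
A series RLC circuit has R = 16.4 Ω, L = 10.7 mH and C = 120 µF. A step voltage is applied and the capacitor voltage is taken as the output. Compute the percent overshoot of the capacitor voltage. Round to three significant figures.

For a series RLC circuit (capacitor voltage as output), ω_n = 1/√(LC) = 1/√(10.7 mH · 120 µF) = 883 rad/s.
ζ = (R/2)·√(C/L) = (16.4/2)·√(120 µF/10.7 mH) = 0.868.
Overshoot: exp(−π·0.868/√(1−0.868²)) = 0.00408, i.e. 0.408%.

%OS ≈ 0.408%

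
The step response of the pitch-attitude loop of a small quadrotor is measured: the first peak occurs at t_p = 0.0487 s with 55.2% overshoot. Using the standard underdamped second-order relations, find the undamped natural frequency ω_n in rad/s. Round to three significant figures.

ω_n ≈ 65.7 rad/s

ζ from %OS: ζ = |ln 0.552|/√(π²+ln²0.552) = 0.186.
t_p = π/ω_d ⇒ ω_d = 64.5 rad/s; then ω_n = ω_d/√(1−ζ²) = 65.7 rad/s.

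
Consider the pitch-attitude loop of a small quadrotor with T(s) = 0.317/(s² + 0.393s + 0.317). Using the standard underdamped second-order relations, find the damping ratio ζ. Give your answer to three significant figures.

Comparing the denominator to s² + 2ζω_n s + ω_n²: ω_n = √0.317 = 0.563 rad/s, and 2ζω_n = 0.393 so ζ = 0.393/(2·0.563) = 0.349.

ζ ≈ 0.349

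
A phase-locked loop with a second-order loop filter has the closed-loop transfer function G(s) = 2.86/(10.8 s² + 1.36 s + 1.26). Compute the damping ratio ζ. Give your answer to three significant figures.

Dividing through by 10.8: denominator becomes s² + 0.1259 s + 0.1167.
So ω_n = √0.1167 = 0.342 rad/s and ζ = 0.1259/(2·0.342) = 0.184.

ζ ≈ 0.184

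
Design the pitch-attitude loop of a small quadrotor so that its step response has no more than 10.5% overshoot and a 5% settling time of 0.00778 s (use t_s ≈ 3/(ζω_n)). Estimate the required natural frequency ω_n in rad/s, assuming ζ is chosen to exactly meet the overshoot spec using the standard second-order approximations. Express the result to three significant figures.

From %OS = 100·exp(−πζ/√(1−ζ²)), invert to get ζ = −ln(OS)/√(π² + ln²(OS)) with OS = 0.105.
−ln 0.105 = 2.254, so ζ = 2.254/√(π² + 5.080) = 0.583.
Then ω_n = 3/(ζ t_s) = 3/(0.583 × 0.00778) = 662 rad/s.

ω_n ≈ 662 rad/s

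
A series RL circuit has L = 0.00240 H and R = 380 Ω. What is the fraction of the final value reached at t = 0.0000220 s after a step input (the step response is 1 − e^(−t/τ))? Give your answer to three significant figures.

τ = L/R = 0.00240/380 = 0.00000632 s.
y(t)/y_∞ = 1 − e^(−t/τ) = 1 − e^(−0.0000220/0.00000632) = 1 − e^(−3.48) = 0.969.

y/y_∞ ≈ 0.969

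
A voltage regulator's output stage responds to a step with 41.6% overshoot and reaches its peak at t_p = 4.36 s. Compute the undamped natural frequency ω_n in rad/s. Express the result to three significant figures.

The overshoot fixes ζ = −ln(OS)/√(π²+ln²(OS)) = 0.269.
t_p = π/ω_d ⇒ ω_d = 0.721 rad/s; then ω_n = ω_d/√(1−ζ²) = 0.748 rad/s.

ω_n ≈ 0.748 rad/s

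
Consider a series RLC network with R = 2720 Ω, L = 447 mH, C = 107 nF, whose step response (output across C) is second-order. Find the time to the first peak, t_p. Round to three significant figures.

For a series RLC circuit (capacitor voltage as output), ω_n = 1/√(LC) = 1/√(447 mH · 107 nF) = 4570 rad/s.
ζ = (R/2)·√(C/L) = (2720/2)·√(107 nF/447 mH) = 0.665.
The damped frequency ω_d = ω_n√(1−ζ²) = 3410 rad/s. t_p = π/ω_d = 0.000920 s.

t_p ≈ 0.000920 s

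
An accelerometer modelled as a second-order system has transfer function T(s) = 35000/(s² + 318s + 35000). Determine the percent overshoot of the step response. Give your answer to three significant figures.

Matching coefficients with s² + 2ζω_n s + ω_n² gives ω_n² = 35000 ⇒ ω_n = 187 rad/s, and ζ = 318/(2ω_n) = 0.850.
Overshoot: exp(−π·0.850/√(1−0.850²)) = 0.00630, i.e. 0.630%.

%OS ≈ 0.630%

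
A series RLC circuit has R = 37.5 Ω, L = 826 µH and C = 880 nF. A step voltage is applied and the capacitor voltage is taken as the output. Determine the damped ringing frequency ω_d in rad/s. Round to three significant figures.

ω_d ≈ 29300 rad/s

For a series RLC circuit (capacitor voltage as output), ω_n = 1/√(LC) = 1/√(826 µH · 880 nF) = 37100 rad/s.
ζ = (R/2)·√(C/L) = (37.5/2)·√(880 nF/826 µH) = 0.612.
ω_d = 37100·√(1 − 0.612²) = 29300 rad/s.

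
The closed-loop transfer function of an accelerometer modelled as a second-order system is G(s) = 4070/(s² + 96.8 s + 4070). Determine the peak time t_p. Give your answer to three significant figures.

Matching coefficients with s² + 2ζω_n s + ω_n² gives ω_n² = 4070 ⇒ ω_n = 63.8 rad/s, and ζ = 96.8/(2ω_n) = 0.759.
ω_d = ω_n√(1−ζ²) = 41.6 rad/s. Then t_p = π/ω_d = 0.0756 s.

t_p ≈ 0.0756 s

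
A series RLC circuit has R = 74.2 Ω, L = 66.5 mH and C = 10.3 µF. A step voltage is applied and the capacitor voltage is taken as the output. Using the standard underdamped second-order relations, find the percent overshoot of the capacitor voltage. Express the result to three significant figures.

%OS ≈ 19.5%

For a series RLC circuit (capacitor voltage as output), ω_n = 1/√(LC) = 1/√(66.5 mH · 10.3 µF) = 1210 rad/s.
ζ = (R/2)·√(C/L) = (74.2/2)·√(10.3 µF/66.5 mH) = 0.462.
%OS = 100·exp(−πζ/√(1−ζ²)) = 19.5%.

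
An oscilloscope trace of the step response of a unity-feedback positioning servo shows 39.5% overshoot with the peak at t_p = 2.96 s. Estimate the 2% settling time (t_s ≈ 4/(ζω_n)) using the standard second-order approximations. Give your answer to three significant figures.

t_s ≈ 12.7 s

The overshoot fixes ζ = −ln(OS)/√(π²+ln²(OS)) = 0.284.
t_p = π/ω_d ⇒ ω_d = 1.06 rad/s; then ω_n = ω_d/√(1−ζ²) = 1.11 rad/s.
t_s ≈ 4/(ζω_n) = 4/(0.284·1.11) = 12.7 s.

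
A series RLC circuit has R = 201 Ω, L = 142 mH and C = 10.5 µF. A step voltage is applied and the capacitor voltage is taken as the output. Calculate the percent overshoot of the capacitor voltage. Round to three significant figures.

For a series RLC circuit (capacitor voltage as output), ω_n = 1/√(LC) = 1/√(142 mH · 10.5 µF) = 819 rad/s.
ζ = (R/2)·√(C/L) = (201/2)·√(10.5 µF/142 mH) = 0.864.
%OS = 100 e^{−πζ/√(1−ζ²)} with ζ = 0.864 gives 0.453%.

%OS ≈ 0.453%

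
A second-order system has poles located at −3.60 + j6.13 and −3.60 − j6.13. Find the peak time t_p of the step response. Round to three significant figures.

t_p = π/ω_d with ω_d = 6.13 (the imaginary part), so t_p = 0.512 s.

t_p ≈ 0.512 s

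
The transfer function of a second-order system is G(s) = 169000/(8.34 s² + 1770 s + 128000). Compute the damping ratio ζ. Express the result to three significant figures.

Dividing through by 8.34: denominator becomes s² + 212.2 s + 15350.
So ω_n = √15350 = 124 rad/s and ζ = 212.2/(2·124) = 0.857.

ζ ≈ 0.857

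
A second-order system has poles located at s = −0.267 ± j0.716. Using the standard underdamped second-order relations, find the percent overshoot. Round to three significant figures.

With σ = 0.267, ω_d = 0.716: ω_n = √(σ²+ω_d²) = 0.764 rad/s, ζ = σ/ω_n = 0.349.
%OS = 100 e^{−πζ/√(1−ζ²)} with ζ = 0.349 gives 31.0%.

%OS ≈ 31.0%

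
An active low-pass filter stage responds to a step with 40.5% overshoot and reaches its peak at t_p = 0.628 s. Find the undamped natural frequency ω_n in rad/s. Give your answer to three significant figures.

ω_n ≈ 5.21 rad/s

ζ from %OS: ζ = |ln 0.405|/√(π²+ln²0.405) = 0.276.
From t_p = π/ω_d, ω_d = π/0.628 = 5.00 rad/s, so ω_n = ω_d/√(1−ζ²) = 5.21 rad/s.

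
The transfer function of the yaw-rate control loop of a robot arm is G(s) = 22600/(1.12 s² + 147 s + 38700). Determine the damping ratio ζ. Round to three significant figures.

ζ ≈ 0.353

Dividing through by 1.12: denominator becomes s² + 131.2 s + 34550.
So ω_n = √34550 = 186 rad/s and ζ = 131.2/(2·186) = 0.353.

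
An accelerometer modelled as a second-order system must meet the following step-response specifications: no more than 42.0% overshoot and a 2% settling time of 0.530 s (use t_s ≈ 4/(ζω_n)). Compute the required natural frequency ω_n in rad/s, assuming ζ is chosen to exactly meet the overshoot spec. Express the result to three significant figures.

ω_n ≈ 28.4 rad/s

ζ = −ln(OS)/√(π² + (ln OS)²). With OS = 0.420, ln OS = −0.8675 and ζ = 0.8675/3.259 = 0.266.
From t_s ≈ 4/(ζω_n): ω_n = 4/(ζ·t_s) = 4/(0.266·0.530) = 28.4 rad/s.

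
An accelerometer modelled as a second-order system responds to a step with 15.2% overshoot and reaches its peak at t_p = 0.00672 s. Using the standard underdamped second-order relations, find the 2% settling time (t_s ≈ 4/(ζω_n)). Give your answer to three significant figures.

ζ from %OS: ζ = |ln 0.152|/√(π²+ln²0.152) = 0.514.
From t_p = π/ω_d, ω_d = π/0.00672 = 467 rad/s, so ω_n = ω_d/√(1−ζ²) = 545 rad/s.
t_s ≈ 4/(ζω_n) = 4/(0.514·545) = 0.0143 s.

t_s ≈ 0.0143 s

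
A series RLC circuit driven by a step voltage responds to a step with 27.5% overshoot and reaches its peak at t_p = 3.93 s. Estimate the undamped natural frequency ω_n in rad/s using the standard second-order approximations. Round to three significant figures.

ω_n ≈ 0.864 rad/s

ζ from %OS: ζ = |ln 0.275|/√(π²+ln²0.275) = 0.380.
t_p = π/ω_d ⇒ ω_d = 0.799 rad/s; then ω_n = ω_d/√(1−ζ²) = 0.864 rad/s.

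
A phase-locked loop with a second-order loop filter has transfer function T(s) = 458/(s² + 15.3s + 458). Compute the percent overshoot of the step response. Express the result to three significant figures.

%OS ≈ 30.0%

Matching coefficients with s² + 2ζω_n s + ω_n² gives ω_n² = 458 ⇒ ω_n = 21.4 rad/s, and ζ = 15.3/(2ω_n) = 0.357.
Overshoot: exp(−π·0.357/√(1−0.357²)) = 0.300, i.e. 30.0%.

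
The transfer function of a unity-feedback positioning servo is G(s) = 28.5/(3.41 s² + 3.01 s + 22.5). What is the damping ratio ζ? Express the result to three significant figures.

ζ ≈ 0.172

Dividing through by 3.41: denominator becomes s² + 0.8827 s + 6.598.
So ω_n = √6.598 = 2.57 rad/s and ζ = 0.8827/(2·2.57) = 0.172.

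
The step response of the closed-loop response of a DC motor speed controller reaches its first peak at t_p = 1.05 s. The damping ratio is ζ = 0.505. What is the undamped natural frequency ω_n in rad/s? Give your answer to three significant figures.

ω_n ≈ 3.47 rad/s

Peak time t_p = π/ω_d, so ω_d = π/t_p = π/1.05 = 2.99 rad/s.
ω_n = ω_d/√(1−ζ²) = 2.99/√0.745 = 3.47 rad/s.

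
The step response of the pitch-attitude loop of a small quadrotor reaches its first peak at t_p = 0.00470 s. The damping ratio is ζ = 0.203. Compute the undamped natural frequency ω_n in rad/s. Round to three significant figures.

ω_n ≈ 683 rad/s

Peak time t_p = π/ω_d, so ω_d = π/t_p = π/0.00470 = 668 rad/s.
ω_n = ω_d/√(1−ζ²) = 668/√0.959 = 683 rad/s.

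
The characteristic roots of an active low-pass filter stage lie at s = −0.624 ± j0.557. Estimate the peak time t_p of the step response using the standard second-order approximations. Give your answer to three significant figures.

t_p ≈ 5.64 s

t_p = π/ω_d with ω_d = 0.557 (the imaginary part), so t_p = 5.64 s.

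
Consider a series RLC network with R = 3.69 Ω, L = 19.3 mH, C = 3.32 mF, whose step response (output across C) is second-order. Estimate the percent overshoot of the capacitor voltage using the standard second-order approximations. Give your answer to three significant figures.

For a series RLC circuit (capacitor voltage as output), ω_n = 1/√(LC) = 1/√(19.3 mH · 3.32 mF) = 125 rad/s.
ζ = (R/2)·√(C/L) = (3.69/2)·√(3.32 mF/19.3 mH) = 0.765.
%OS = 100·exp(−πζ/√(1−ζ²)) = 2.39%.

%OS ≈ 2.39%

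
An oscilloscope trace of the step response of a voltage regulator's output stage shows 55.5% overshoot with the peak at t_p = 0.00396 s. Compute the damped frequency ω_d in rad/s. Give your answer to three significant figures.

ω_d ≈ 793 rad/s

t_p = π/ω_d, so ω_d = π/0.00396 = 793 rad/s.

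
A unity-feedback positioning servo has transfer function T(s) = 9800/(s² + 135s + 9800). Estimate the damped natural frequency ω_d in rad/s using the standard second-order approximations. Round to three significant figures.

ω_d ≈ 72.4 rad/s

ω_n = √9800 = 99.0 rad/s; ζ = 135/(2·99.0) = 0.682.
The damped frequency ω_d = ω_n√(1−ζ²) = 72.4 rad/s.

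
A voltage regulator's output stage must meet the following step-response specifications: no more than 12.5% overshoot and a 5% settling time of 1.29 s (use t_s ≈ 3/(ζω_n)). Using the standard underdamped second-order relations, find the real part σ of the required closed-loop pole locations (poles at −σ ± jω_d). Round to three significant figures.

σ ≈ 2.33

The settling-time spec alone fixes σ = ζω_n = 3/t_s = 3/1.29 = 2.33.
(Overshoot then fixes ζ = 0.552 and hence ω_d = σ·√(1−ζ²)/ζ = 3.51 rad/s.)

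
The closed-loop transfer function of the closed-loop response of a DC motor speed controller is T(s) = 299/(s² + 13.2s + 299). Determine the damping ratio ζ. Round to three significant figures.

ω_n = √299 = 17.3 rad/s; ζ = 13.2/(2·17.3) = 0.382.

ζ ≈ 0.382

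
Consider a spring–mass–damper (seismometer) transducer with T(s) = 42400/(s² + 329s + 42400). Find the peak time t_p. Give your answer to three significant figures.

t_p ≈ 0.0254 s

Matching coefficients with s² + 2ζω_n s + ω_n² gives ω_n² = 42400 ⇒ ω_n = 206 rad/s, and ζ = 329/(2ω_n) = 0.799.
ω_d = ω_n√(1−ζ²) = 124 rad/s. Then t_p = π/ω_d = 0.0254 s.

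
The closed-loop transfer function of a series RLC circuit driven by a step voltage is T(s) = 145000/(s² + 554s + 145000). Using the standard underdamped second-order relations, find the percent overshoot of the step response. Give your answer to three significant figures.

%OS ≈ 3.58%

Matching coefficients with s² + 2ζω_n s + ω_n² gives ω_n² = 145000 ⇒ ω_n = 381 rad/s, and ζ = 554/(2ω_n) = 0.727.
%OS = 100 e^{−πζ/√(1−ζ²)} with ζ = 0.727 gives 3.58%.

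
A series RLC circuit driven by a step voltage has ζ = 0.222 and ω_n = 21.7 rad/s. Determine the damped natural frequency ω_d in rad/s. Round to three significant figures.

ω_d = ω_n√(1−ζ²) = 21.7·√0.951 = 21.2 rad/s.

ω_d ≈ 21.2 rad/s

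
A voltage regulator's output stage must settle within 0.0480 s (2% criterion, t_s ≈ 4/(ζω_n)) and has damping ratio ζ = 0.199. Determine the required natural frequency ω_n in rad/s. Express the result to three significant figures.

ω_n ≈ 419 rad/s

Rearranging t_s ≈ 4/(ζω_n) gives ω_n = 4/(ζ·t_s) = 4/(0.199 × 0.0480) = 419 rad/s.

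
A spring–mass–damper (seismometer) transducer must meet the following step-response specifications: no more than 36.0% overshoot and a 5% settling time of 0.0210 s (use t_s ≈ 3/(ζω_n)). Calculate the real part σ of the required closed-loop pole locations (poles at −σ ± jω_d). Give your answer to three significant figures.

The settling-time spec alone fixes σ = ζω_n = 3/t_s = 3/0.0210 = 143.
(Overshoot then fixes ζ = 0.309 and hence ω_d = σ·√(1−ζ²)/ζ = 439 rad/s.)

σ ≈ 143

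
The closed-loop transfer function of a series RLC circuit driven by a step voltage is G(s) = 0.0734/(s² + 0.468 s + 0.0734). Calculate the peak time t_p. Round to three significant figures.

t_p ≈ 23.0 s

Comparing the denominator to s² + 2ζω_n s + ω_n²: ω_n = √0.0734 = 0.271 rad/s, and 2ζω_n = 0.468 so ζ = 0.468/(2·0.271) = 0.864.
ω_d = ω_n√(1−ζ²) = 0.137 rad/s. Then t_p = π/ω_d = 23.0 s.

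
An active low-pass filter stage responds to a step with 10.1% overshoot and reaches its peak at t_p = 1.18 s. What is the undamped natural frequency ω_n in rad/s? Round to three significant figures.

The overshoot fixes ζ = −ln(OS)/√(π²+ln²(OS)) = 0.589.
t_p = π/ω_d ⇒ ω_d = 2.66 rad/s; then ω_n = ω_d/√(1−ζ²) = 3.30 rad/s.

ω_n ≈ 3.30 rad/s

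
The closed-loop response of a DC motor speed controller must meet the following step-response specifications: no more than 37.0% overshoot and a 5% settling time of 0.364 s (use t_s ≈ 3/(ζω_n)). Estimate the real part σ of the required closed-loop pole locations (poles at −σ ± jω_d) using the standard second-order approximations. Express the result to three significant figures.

The settling-time spec alone fixes σ = ζω_n = 3/t_s = 3/0.364 = 8.24.
(Overshoot then fixes ζ = 0.302 and hence ω_d = σ·√(1−ζ²)/ζ = 26.0 rad/s.)

σ ≈ 8.24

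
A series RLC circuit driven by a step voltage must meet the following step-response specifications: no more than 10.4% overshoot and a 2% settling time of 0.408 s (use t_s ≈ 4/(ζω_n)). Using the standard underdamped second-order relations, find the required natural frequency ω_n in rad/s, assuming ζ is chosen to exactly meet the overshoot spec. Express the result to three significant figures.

ω_n ≈ 16.8 rad/s

From %OS = 100·exp(−πζ/√(1−ζ²)), invert to get ζ = −ln(OS)/√(π² + ln²(OS)) with OS = 0.104.
−ln 0.104 = 2.263, so ζ = 2.263/√(π² + 5.123) = 0.585.
From t_s ≈ 4/(ζω_n): ω_n = 4/(ζ·t_s) = 4/(0.585·0.408) = 16.8 rad/s.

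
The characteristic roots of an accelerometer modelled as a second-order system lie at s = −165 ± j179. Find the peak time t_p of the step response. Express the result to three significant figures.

t_p = π/ω_d with ω_d = 179 (the imaginary part), so t_p = 0.0176 s.

t_p ≈ 0.0176 s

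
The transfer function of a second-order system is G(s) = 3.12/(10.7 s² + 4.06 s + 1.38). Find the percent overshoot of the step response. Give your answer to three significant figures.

%OS ≈ 14.2%

Dividing through by 10.7: denominator becomes s² + 0.3794 s + 0.1290.
So ω_n = √0.1290 = 0.359 rad/s and ζ = 0.3794/(2·0.359) = 0.528.
%OS = 100·exp(−πζ/√(1−ζ²)) = 14.2%.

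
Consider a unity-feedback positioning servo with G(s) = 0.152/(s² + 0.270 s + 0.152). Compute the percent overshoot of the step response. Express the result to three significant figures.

%OS ≈ 31.4%

ω_n = √0.152 = 0.390 rad/s; ζ = 0.270/(2·0.390) = 0.346.
%OS = 100·exp(−πζ/√(1−ζ²)) = 31.4%.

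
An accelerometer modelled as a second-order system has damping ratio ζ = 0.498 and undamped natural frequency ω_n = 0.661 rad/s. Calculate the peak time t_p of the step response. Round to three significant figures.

The damped frequency is ω_d = ω_n√(1−ζ²) = 0.661·√(1−0.248) = 0.573 rad/s.
Peak time t_p = π/ω_d = π/0.573 = 5.48 s.

t_p ≈ 5.48 s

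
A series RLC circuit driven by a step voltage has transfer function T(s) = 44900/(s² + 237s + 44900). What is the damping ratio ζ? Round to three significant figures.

ζ ≈ 0.559

ω_n = √44900 = 212 rad/s; ζ = 237/(2·212) = 0.559.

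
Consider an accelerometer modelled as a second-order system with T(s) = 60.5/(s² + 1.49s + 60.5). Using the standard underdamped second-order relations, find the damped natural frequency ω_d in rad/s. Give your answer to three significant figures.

Comparing the denominator to s² + 2ζω_n s + ω_n²: ω_n = √60.5 = 7.78 rad/s, and 2ζω_n = 1.49 so ζ = 1.49/(2·7.78) = 0.0958.
The damped frequency ω_d = ω_n√(1−ζ²) = 7.74 rad/s.

ω_d ≈ 7.74 rad/s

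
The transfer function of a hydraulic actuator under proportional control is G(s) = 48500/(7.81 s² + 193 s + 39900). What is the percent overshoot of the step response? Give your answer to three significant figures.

Dividing through by 7.81: denominator becomes s² + 24.71 s + 5109.
So ω_n = √5109 = 71.5 rad/s and ζ = 24.71/(2·71.5) = 0.173.
Overshoot: exp(−π·0.173/√(1−0.173²)) = 0.576, i.e. 57.6%.

%OS ≈ 57.6%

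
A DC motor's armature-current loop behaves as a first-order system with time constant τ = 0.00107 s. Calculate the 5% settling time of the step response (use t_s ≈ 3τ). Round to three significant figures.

t_s ≈ 0.00321 s

t_s ≈ 3τ = 0.00321 s.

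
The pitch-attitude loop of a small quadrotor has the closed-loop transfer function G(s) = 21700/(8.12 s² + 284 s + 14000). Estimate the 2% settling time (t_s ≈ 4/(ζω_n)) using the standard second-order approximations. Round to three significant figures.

Dividing through by 8.12: denominator becomes s² + 34.98 s + 1724.
So ω_n = √1724 = 41.5 rad/s and ζ = 34.98/(2·41.5) = 0.421.
t_s ≈ 4/(ζω_n) = 0.229 s.

t_s ≈ 0.229 s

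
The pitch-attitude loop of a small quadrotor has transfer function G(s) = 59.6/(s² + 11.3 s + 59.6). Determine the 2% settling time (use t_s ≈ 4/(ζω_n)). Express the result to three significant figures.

t_s ≈ 0.708 s

Matching coefficients with s² + 2ζω_n s + ω_n² gives ω_n² = 59.6 ⇒ ω_n = 7.72 rad/s, and ζ = 11.3/(2ω_n) = 0.732.
t_s ≈ 4/(ζω_n) = 4/(0.732·7.72) = 0.708 s.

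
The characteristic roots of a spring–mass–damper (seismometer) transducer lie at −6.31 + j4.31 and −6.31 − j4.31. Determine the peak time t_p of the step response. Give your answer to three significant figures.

t_p = π/ω_d with ω_d = 4.31 (the imaginary part), so t_p = 0.729 s.

t_p ≈ 0.729 s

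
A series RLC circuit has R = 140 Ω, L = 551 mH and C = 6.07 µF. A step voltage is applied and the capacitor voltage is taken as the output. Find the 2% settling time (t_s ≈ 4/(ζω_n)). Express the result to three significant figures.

For a series RLC circuit (capacitor voltage as output), ω_n = 1/√(LC) = 1/√(551 mH · 6.07 µF) = 547 rad/s.
ζ = (R/2)·√(C/L) = (140/2)·√(6.07 µF/551 mH) = 0.232.
t_s ≈ 4/(ζω_n) = 0.0315 s.

t_s ≈ 0.0315 s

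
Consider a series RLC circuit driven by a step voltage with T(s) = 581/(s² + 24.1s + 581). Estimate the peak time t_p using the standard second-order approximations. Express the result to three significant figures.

Comparing the denominator to s² + 2ζω_n s + ω_n²: ω_n = √581 = 24.1 rad/s, and 2ζω_n = 24.1 so ζ = 24.1/(2·24.1) = 0.500.
ω_d = ω_n√(1−ζ²) = 20.9 rad/s. Then t_p = π/ω_d = 0.150 s.

t_p ≈ 0.150 s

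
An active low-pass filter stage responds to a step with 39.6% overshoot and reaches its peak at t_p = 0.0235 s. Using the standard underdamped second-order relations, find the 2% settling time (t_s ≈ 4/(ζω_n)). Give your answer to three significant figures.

ζ from %OS: ζ = |ln 0.396|/√(π²+ln²0.396) = 0.283.
t_p = π/ω_d ⇒ ω_d = 134 rad/s; then ω_n = ω_d/√(1−ζ²) = 139 rad/s.
t_s ≈ 4/(ζω_n) = 4/(0.283·139) = 0.101 s.

t_s ≈ 0.101 s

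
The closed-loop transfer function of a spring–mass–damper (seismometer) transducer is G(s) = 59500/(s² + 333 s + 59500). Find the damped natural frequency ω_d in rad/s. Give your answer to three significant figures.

ω_d ≈ 178 rad/s

ω_n = √59500 = 244 rad/s; ζ = 333/(2·244) = 0.683.
ω_d = 244·√(1 − 0.683²) = 178 rad/s.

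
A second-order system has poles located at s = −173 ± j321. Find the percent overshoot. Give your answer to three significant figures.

|pole| = ω_n = √(173² + 321²) = 365 rad/s; ζ = cos θ = σ/ω_n = 0.474.
%OS = 100 e^{−πζ/√(1−ζ²)} with ζ = 0.474 gives 18.4%.

%OS ≈ 18.4%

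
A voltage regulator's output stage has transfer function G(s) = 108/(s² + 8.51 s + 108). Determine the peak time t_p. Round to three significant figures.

t_p ≈ 0.331 s

Comparing the denominator to s² + 2ζω_n s + ω_n²: ω_n = √108 = 10.4 rad/s, and 2ζω_n = 8.51 so ζ = 8.51/(2·10.4) = 0.409.
The damped frequency ω_d = ω_n√(1−ζ²) = 9.48 rad/s. Then t_p = π/ω_d = 0.331 s.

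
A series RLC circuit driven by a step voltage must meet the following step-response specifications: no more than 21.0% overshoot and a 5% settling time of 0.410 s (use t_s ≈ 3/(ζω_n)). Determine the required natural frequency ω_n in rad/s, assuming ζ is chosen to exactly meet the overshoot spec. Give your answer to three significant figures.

Inverting the overshoot relation: ζ = |ln 0.210|/√(π² + ln²0.210) = 0.445.
From t_s ≈ 3/(ζω_n): ω_n = 3/(ζ·t_s) = 3/(0.445·0.410) = 16.4 rad/s.

ω_n ≈ 16.4 rad/s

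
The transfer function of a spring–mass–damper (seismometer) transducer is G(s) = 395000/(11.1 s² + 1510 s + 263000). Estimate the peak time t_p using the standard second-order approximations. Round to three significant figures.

Dividing through by 11.1: denominator becomes s² + 136.0 s + 23690.
So ω_n = √23690 = 154 rad/s and ζ = 136.0/(2·154) = 0.442.
ω_d = ω_n√(1−ζ²) = 138 rad/s. t_p = π/ω_d = 0.0228 s.

t_p ≈ 0.0228 s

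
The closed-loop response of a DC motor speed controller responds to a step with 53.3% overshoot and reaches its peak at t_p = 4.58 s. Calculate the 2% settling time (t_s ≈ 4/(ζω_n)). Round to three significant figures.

t_s ≈ 29.1 s

The overshoot fixes ζ = −ln(OS)/√(π²+ln²(OS)) = 0.196.
t_p = π/ω_d ⇒ ω_d = 0.686 rad/s; then ω_n = ω_d/√(1−ζ²) = 0.700 rad/s.
t_s ≈ 4/(ζω_n) = 4/(0.196·0.700) = 29.1 s.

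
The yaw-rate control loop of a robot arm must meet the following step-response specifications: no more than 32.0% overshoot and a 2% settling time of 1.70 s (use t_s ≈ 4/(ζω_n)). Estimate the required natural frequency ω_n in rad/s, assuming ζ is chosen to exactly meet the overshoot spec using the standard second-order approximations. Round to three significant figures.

From %OS = 100·exp(−πζ/√(1−ζ²)), invert to get ζ = −ln(OS)/√(π² + ln²(OS)) with OS = 0.320.
−ln 0.320 = 1.139, so ζ = 1.139/√(π² + 1.298) = 0.341.
From t_s ≈ 4/(ζω_n): ω_n = 4/(ζ·t_s) = 4/(0.341·1.70) = 6.90 rad/s.

ω_n ≈ 6.90 rad/s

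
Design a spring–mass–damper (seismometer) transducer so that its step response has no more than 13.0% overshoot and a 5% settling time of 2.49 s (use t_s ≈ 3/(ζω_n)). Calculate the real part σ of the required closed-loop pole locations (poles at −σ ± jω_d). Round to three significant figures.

The settling-time spec alone fixes σ = ζω_n = 3/t_s = 3/2.49 = 1.20.
(Overshoot then fixes ζ = 0.545 and hence ω_d = σ·√(1−ζ²)/ζ = 1.86 rad/s.)

σ ≈ 1.20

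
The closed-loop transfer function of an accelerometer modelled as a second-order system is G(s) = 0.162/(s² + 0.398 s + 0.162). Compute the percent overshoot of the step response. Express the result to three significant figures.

%OS ≈ 16.7%

ω_n = √0.162 = 0.402 rad/s; ζ = 0.398/(2·0.402) = 0.494.
Overshoot: exp(−π·0.494/√(1−0.494²)) = 0.167, i.e. 16.7%.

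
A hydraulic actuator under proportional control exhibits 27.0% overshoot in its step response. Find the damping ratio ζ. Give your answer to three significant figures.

ζ ≈ 0.385

Inverting the overshoot relation: ζ = |ln 0.270|/√(π² + ln²0.270) = 0.385.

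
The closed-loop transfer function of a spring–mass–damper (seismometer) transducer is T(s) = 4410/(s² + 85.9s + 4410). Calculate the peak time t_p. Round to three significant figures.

t_p ≈ 0.0620 s

Matching coefficients with s² + 2ζω_n s + ω_n² gives ω_n² = 4410 ⇒ ω_n = 66.4 rad/s, and ζ = 85.9/(2ω_n) = 0.647.
ω_d = ω_n√(1−ζ²) = 50.6 rad/s. Then t_p = π/ω_d = 0.0620 s.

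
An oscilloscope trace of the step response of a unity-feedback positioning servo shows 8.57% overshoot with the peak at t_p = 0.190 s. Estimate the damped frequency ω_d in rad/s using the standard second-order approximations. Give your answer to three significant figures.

t_p = π/ω_d, so ω_d = π/0.190 = 16.5 rad/s.

ω_d ≈ 16.5 rad/s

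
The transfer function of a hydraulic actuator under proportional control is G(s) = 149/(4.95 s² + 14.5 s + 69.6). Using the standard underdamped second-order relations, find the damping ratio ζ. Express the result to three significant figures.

ζ ≈ 0.391

Dividing through by 4.95: denominator becomes s² + 2.929 s + 14.06.
So ω_n = √14.06 = 3.75 rad/s and ζ = 2.929/(2·3.75) = 0.391.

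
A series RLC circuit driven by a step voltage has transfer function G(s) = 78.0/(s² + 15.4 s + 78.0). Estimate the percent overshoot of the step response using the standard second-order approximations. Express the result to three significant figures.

Matching coefficients with s² + 2ζω_n s + ω_n² gives ω_n² = 78.0 ⇒ ω_n = 8.83 rad/s, and ζ = 15.4/(2ω_n) = 0.872.
%OS = 100·exp(−πζ/√(1−ζ²)) = 0.373%.

%OS ≈ 0.373%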